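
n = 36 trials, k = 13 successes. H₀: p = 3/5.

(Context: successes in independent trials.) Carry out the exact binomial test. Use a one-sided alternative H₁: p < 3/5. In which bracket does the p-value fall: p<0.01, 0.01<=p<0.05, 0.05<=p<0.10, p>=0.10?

p-value bracket: p<0.01

Exact binomial: n=36, k=13, p₀=3/5=0.6000
P(X≤13) from Σ C(n,i)·p₀^i·(1−p₀)^(n−i)
p-value (one-sided, H₁ less) = 0.00323
→ bracket: p<0.01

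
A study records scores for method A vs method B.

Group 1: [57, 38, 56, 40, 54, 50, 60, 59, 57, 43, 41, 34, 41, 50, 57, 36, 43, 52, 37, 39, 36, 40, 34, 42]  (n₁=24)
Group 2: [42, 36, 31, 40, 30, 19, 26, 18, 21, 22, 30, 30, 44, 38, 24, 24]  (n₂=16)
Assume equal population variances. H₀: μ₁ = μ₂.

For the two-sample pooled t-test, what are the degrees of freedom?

df = n₁ + n₂ − 2 = 24 + 16 − 2 = 38

degrees of freedom = 38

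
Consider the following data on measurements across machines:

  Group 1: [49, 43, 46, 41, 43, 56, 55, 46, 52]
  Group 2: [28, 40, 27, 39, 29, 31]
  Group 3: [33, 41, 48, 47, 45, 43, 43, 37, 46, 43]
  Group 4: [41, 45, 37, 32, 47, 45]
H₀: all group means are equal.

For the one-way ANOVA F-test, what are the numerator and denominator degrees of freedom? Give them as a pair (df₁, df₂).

k = 4 groups, N = 31 total
df = (k−1, N−k) = (4−1, 31−4) = (3, 27)

degrees of freedom = [3, 27]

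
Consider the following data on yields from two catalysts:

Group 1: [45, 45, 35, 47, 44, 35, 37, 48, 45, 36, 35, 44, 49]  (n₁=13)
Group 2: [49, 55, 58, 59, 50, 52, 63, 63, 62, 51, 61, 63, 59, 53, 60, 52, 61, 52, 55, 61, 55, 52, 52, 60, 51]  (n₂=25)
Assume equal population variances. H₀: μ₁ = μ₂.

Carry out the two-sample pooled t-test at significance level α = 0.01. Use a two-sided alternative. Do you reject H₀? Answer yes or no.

x̄₁=41.923, s₁=5.423, n₁=13
x̄₂=56.360, s₂=4.725, n₂=25
s_p² = [12·5.423² + 24·4.725²]/36 = 24.6856
SE = √(s_p²·(1/13+1/25)) = 1.6989
t = (41.923−56.360)/1.6989 = -8.4977
df = 36
p-value (two-sided) = 0.00000
At α=0.01: p < α → reject H₀

reject H₀: yes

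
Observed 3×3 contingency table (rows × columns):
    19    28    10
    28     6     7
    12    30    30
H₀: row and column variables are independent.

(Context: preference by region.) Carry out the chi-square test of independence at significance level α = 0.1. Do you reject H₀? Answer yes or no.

reject H₀: yes

Row totals [57, 41, 72], col totals [59, 64, 47], n=170
χ² = (19−19.78)²/19.78 + (28−21.46)²/21.46 + (10−15.76)²/15.76 + (28−14.23)²/14.23 + (6−15.44)²/15.44 + (7−11.34)²/11.34 + (12−24.99)²/24.99 + (30−27.11)²/27.11 + (30−19.91)²/19.91 = 37.0602
df = 4
p-value (upper-tail) = 0.00000
At α=0.1: p < α → reject H₀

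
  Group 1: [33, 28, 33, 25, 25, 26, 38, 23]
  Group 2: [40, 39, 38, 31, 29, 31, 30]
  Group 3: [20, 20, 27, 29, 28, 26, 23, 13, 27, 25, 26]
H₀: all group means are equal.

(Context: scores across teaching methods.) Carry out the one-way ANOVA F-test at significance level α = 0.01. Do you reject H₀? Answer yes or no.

Group means [28.88, 34.00, 24.00], grand mean 28.192
SSB = Σnᵢ(x̄ᵢ−x̄)² = 433.163; SSW = ΣΣ(x−x̄ᵢ)² = 548.875
MSB = 433.163/2 = 216.5817; MSW = 548.875/23 = 23.8641
F = MSB/MSW = 9.0756
df = (2, 23)
p-value (upper-tail) = 0.00124
At α=0.01: p < α → reject H₀

reject H₀: yes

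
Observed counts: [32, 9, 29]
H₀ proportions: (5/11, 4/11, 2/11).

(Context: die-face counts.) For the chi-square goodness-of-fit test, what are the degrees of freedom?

degrees of freedom = 2

df = k − 1 = 3 − 1 = 2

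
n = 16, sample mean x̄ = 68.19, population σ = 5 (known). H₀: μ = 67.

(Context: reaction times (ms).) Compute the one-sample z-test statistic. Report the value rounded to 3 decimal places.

test statistic = 0.952

SE = σ/√n = 5/√16 = 1.2500
z = (x̄−μ₀)/SE = (68.19−67)/1.2500 = 0.9520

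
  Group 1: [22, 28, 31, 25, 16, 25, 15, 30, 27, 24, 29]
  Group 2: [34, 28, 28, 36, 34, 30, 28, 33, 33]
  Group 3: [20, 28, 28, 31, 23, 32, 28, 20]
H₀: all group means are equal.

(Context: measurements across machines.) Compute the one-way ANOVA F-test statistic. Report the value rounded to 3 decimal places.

Group means [24.73, 31.56, 26.25], grand mean 27.357
SSB = Σnᵢ(x̄ᵢ−x̄)² = 244.525; SSW = ΣΣ(x−x̄ᵢ)² = 509.904
MSB = 244.525/2 = 122.2623; MSW = 509.904/25 = 20.3962
F = MSB/MSW = 5.9944
df = (2, 25)

test statistic = 5.994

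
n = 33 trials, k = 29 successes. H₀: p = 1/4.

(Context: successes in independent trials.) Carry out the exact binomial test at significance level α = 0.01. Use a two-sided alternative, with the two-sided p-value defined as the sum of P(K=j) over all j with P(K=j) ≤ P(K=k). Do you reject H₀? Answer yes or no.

reject H₀: yes

Exact binomial: n=33, k=29, p₀=1/4=0.2500
P(X=j) = C(n,j)·p₀^j·(1−p₀)^(n−j); p = Σ P(X=j) over j with P(X=j) ≤ P(X=29)
p-value (two-sided) = 0.00000
At α=0.01: p < α → reject H₀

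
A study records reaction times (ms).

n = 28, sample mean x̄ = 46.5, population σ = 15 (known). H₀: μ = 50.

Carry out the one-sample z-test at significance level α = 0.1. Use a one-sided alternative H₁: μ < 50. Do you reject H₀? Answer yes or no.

reject H₀: no

SE = σ/√n = 15/√28 = 2.8347
z = (x̄−μ₀)/SE = (46.5−50)/2.8347 = -1.2347
p-value (one-sided, H₁ less) = 0.10847
At α=0.1: p ≥ α → fail to reject H₀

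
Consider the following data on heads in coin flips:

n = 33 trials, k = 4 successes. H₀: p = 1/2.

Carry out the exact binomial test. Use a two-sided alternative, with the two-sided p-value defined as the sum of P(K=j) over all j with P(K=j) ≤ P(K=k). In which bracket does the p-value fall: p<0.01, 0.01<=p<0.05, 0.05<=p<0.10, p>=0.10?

Exact binomial: n=33, k=4, p₀=1/2=0.5000
P(X=j) = C(n,j)·p₀^j·(1−p₀)^(n−j); p = Σ P(X=j) over j with P(X=j) ≤ P(X=4)
p-value (two-sided) = 0.00001
→ bracket: p<0.01

p-value bracket: p<0.01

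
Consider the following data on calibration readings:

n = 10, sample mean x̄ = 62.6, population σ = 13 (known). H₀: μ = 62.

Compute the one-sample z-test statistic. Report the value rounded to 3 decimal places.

test statistic = 0.146

SE = σ/√n = 13/√10 = 4.1110
z = (x̄−μ₀)/SE = (62.6−62)/4.1110 = 0.1460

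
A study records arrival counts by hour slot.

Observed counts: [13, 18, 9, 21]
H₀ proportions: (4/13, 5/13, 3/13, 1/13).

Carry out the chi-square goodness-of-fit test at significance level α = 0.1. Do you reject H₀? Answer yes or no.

reject H₀: yes

n = 61; E_i = n·p_i = [18.77, 23.46, 14.08, 4.69]
χ² = (13−18.77)²/18.77 + (18−23.46)²/23.46 + (9−14.08)²/14.08 + (21−4.69)²/4.69 = 61.5516
df = 3
p-value (upper-tail) = 0.00000
At α=0.1: p < α → reject H₀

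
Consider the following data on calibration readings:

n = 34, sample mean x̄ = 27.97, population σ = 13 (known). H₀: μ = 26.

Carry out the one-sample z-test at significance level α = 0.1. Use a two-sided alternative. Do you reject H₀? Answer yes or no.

SE = σ/√n = 13/√34 = 2.2295
z = (x̄−μ₀)/SE = (27.97−26)/2.2295 = 0.8836
p-value (two-sided) = 0.37690
At α=0.1: p ≥ α → fail to reject H₀

reject H₀: no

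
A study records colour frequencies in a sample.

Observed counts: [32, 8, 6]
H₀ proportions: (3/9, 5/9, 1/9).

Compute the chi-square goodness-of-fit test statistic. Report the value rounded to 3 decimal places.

test statistic = 30.330

n = 46; E_i = n·p_i = [15.33, 25.56, 5.11]
χ² = (32−15.33)²/15.33 + (8−25.56)²/25.56 + (6−5.11)²/5.11 = 30.3304
df = 2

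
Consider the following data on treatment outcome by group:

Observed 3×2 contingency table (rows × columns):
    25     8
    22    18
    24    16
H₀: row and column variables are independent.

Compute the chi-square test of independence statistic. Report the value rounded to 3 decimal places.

Row totals [33, 40, 40], col totals [71, 42], n=113
χ² = (25−20.73)²/20.73 + (8−12.27)²/12.27 + (22−25.13)²/25.13 + (18−14.87)²/14.87 + (24−25.13)²/25.13 + (16−14.87)²/14.87 = 3.5488
df = 2

test statistic = 3.549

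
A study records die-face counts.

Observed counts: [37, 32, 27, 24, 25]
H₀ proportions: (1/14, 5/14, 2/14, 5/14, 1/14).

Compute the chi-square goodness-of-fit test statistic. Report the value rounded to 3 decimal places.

n = 145; E_i = n·p_i = [10.36, 51.79, 20.71, 51.79, 10.36]
χ² = (37−10.36)²/10.36 + (32−51.79)²/51.79 + (27−20.71)²/20.71 + (24−51.79)²/51.79 + (25−10.36)²/10.36 = 113.6138
df = 4

test statistic = 113.614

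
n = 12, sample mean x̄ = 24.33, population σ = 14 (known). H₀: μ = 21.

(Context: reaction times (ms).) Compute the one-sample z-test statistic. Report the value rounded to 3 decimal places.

test statistic = 0.824

SE = σ/√n = 14/√12 = 4.0415
z = (x̄−μ₀)/SE = (24.33−21)/4.0415 = 0.8240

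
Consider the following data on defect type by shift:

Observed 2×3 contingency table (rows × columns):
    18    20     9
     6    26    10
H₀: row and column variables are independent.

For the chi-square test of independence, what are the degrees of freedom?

df = (r−1)(c−1) = (2−1)·(3−1) = 2

degrees of freedom = 2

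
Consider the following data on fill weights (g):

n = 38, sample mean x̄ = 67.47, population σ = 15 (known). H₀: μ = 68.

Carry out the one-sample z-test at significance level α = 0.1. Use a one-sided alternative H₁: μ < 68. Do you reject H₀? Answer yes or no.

reject H₀: no

SE = σ/√n = 15/√38 = 2.4333
z = (x̄−μ₀)/SE = (67.47−68)/2.4333 = -0.2178
p-value (one-sided, H₁ less) = 0.41379
At α=0.1: p ≥ α → fail to reject H₀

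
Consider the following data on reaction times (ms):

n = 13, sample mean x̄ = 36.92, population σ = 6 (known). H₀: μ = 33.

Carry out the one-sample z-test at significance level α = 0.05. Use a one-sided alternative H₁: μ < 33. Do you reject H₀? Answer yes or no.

reject H₀: no

SE = σ/√n = 6/√13 = 1.6641
z = (x̄−μ₀)/SE = (36.92−33)/1.6641 = 2.3556
p-value (one-sided, H₁ less) = 0.99075
At α=0.05: p ≥ α → fail to reject H₀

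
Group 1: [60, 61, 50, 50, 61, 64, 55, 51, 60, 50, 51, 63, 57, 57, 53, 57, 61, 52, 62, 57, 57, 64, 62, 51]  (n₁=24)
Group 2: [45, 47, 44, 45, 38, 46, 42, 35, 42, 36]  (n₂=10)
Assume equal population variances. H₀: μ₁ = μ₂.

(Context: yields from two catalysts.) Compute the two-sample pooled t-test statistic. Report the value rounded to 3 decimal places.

test statistic = 8.391

x̄₁=56.917, s₁=4.889, n₁=24
x̄₂=42.000, s₂=4.269, n₂=10
s_p² = [23·4.889² + 9·4.269²]/32 = 22.3073
SE = √(s_p²·(1/24+1/10)) = 1.7777
t = (56.917−42.000)/1.7777 = 8.3910
df = 32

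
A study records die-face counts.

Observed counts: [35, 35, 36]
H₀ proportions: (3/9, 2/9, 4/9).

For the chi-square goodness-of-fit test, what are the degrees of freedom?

df = k − 1 = 3 − 1 = 2

degrees of freedom = 2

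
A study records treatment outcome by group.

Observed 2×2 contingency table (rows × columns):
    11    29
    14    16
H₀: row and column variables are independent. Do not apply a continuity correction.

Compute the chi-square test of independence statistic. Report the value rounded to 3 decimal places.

Row totals [40, 30], col totals [25, 45], n=70
χ² = (11−14.29)²/14.29 + (29−25.71)²/25.71 + (14−10.71)²/10.71 + (16−19.29)²/19.29 = 2.7430
df = 1

test statistic = 2.743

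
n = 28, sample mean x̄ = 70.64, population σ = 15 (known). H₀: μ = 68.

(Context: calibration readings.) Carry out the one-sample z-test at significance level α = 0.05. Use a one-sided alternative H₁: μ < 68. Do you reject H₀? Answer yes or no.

SE = σ/√n = 15/√28 = 2.8347
z = (x̄−μ₀)/SE = (70.64−68)/2.8347 = 0.9313
p-value (one-sided, H₁ less) = 0.82415
At α=0.05: p ≥ α → fail to reject H₀

reject H₀: no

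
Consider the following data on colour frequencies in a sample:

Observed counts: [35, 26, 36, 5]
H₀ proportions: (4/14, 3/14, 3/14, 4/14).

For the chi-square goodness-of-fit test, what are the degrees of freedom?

df = k − 1 = 4 − 1 = 3

degrees of freedom = 3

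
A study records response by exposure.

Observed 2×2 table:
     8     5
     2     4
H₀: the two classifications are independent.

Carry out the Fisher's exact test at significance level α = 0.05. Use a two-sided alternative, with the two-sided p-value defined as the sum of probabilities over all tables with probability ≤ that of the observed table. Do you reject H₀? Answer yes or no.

reject H₀: no

Margins: r₁=13, r₂=6, c₁=10, c₂=9, n=19
p_obs = C(13,8)·C(6,2)/C(19,10); sum pmf over tables with pmf ≤ p_obs
p-value (two-sided) = 0.34985
At α=0.05: p ≥ α → fail to reject H₀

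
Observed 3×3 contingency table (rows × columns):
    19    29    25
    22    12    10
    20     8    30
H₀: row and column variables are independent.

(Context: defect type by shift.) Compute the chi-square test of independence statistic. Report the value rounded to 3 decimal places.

test statistic = 18.250

Row totals [73, 44, 58], col totals [61, 49, 65], n=175
χ² = (19−25.45)²/25.45 + (29−20.44)²/20.44 + (25−27.11)²/27.11 + (22−15.34)²/15.34 + (12−12.32)²/12.32 + (10−16.34)²/16.34 + (20−20.22)²/20.22 + (8−16.24)²/16.24 + (30−21.54)²/21.54 = 18.2503
df = 4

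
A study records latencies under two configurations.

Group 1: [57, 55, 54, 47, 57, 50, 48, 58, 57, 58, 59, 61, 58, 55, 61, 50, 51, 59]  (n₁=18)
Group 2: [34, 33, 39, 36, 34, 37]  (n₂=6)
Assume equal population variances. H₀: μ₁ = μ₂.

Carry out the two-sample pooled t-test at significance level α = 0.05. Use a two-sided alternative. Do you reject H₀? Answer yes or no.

x̄₁=55.278, s₁=4.350, n₁=18
x̄₂=35.500, s₂=2.258, n₂=6
s_p² = [17·4.350² + 5·2.258²]/22 = 15.7778
SE = √(s_p²·(1/18+1/6)) = 1.8725
t = (55.278−35.500)/1.8725 = 10.5624
df = 22
p-value (two-sided) = 0.00000
At α=0.05: p < α → reject H₀

reject H₀: yes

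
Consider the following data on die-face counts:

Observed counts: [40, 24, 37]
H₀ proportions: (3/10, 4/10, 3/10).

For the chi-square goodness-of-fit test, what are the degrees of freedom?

df = k − 1 = 3 − 1 = 2

degrees of freedom = 2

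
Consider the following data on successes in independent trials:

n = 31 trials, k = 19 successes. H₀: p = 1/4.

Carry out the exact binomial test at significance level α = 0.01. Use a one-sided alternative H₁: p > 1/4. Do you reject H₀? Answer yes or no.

Exact binomial: n=31, k=19, p₀=1/4=0.2500
P(X≥19) from Σ C(n,i)·p₀^i·(1−p₀)^(n−i)
p-value (one-sided, H₁ greater) = 0.00002
At α=0.01: p < α → reject H₀

reject H₀: yes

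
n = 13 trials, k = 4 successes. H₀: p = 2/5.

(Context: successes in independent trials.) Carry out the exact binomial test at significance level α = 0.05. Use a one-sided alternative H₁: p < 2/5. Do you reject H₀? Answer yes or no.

Exact binomial: n=13, k=4, p₀=2/5=0.4000
P(X≤4) from Σ C(n,i)·p₀^i·(1−p₀)^(n−i)
p-value (one-sided, H₁ less) = 0.35304
At α=0.05: p ≥ α → fail to reject H₀

reject H₀: no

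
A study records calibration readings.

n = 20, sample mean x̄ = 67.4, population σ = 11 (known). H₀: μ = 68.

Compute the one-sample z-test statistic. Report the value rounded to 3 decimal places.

SE = σ/√n = 11/√20 = 2.4597
z = (x̄−μ₀)/SE = (67.4−68)/2.4597 = -0.2439

test statistic = -0.244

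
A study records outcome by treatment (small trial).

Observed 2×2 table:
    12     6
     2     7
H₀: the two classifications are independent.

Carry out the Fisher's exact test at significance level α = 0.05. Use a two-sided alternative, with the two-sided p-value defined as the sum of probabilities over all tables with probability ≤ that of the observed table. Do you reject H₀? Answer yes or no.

reject H₀: yes

Margins: r₁=18, r₂=9, c₁=14, c₂=13, n=27
p_obs = C(18,12)·C(9,2)/C(27,14); sum pmf over tables with pmf ≤ p_obs
p-value (two-sided) = 0.04607
At α=0.05: p < α → reject H₀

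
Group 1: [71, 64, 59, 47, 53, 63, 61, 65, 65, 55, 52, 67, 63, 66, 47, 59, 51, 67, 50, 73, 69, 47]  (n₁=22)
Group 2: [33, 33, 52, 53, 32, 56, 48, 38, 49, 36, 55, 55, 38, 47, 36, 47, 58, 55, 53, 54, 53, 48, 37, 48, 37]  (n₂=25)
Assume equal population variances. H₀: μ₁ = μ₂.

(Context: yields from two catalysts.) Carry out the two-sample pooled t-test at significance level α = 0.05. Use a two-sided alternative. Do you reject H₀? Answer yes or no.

reject H₀: yes

x̄₁=59.727, s₁=8.213, n₁=22
x̄₂=46.040, s₂=8.614, n₂=25
s_p² = [21·8.213² + 24·8.614²]/45 = 71.0516
SE = √(s_p²·(1/22+1/25)) = 2.4641
t = (59.727−46.040)/2.4641 = 5.5547
df = 45
p-value (two-sided) = 0.00000
At α=0.05: p < α → reject H₀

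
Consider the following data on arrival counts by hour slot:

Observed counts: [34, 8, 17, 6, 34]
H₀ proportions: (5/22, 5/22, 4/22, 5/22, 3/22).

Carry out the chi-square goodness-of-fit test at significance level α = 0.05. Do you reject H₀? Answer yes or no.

reject H₀: yes

n = 99; E_i = n·p_i = [22.50, 22.50, 18.00, 22.50, 13.50]
χ² = (34−22.50)²/22.50 + (8−22.50)²/22.50 + (17−18.00)²/18.00 + (6−22.50)²/22.50 + (34−13.50)²/13.50 = 58.5074
df = 4
p-value (upper-tail) = 0.00000
At α=0.05: p < α → reject H₀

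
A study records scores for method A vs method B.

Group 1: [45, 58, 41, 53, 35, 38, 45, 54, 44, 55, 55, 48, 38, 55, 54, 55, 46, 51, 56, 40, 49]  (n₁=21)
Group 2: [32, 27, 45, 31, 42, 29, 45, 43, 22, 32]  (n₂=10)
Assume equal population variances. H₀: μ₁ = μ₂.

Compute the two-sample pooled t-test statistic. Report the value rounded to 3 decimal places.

x̄₁=48.333, s₁=7.017, n₁=21
x̄₂=34.800, s₂=8.270, n₂=10
s_p² = [20·7.017² + 9·8.270²]/29 = 55.1816
SE = √(s_p²·(1/21+1/10)) = 2.8541
t = (48.333−34.800)/2.8541 = 4.7417
df = 29

test statistic = 4.742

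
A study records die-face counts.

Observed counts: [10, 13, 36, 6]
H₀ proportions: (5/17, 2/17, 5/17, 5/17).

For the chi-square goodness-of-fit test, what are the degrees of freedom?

df = k − 1 = 4 − 1 = 3

degrees of freedom = 3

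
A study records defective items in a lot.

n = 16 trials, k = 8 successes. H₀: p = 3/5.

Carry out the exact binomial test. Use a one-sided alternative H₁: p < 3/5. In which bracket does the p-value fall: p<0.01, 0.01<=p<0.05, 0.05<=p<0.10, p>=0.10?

Exact binomial: n=16, k=8, p₀=3/5=0.6000
P(X≤8) from Σ C(n,i)·p₀^i·(1−p₀)^(n−i)
p-value (one-sided, H₁ less) = 0.28394
→ bracket: p>=0.10

p-value bracket: p>=0.10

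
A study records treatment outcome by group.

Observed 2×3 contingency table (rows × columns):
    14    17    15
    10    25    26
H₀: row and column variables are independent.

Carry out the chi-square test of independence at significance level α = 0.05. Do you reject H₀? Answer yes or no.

Row totals [46, 61], col totals [24, 42, 41], n=107
χ² = (14−10.32)²/10.32 + (17−18.06)²/18.06 + (15−17.63)²/17.63 + (10−13.68)²/13.68 + (25−23.94)²/23.94 + (26−23.37)²/23.37 = 3.0998
df = 2
p-value (upper-tail) = 0.21227
At α=0.05: p ≥ α → fail to reject H₀

reject H₀: no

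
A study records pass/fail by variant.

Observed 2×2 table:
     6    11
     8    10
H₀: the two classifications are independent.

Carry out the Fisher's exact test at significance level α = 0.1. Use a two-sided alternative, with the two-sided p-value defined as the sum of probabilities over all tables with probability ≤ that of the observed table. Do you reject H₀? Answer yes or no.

reject H₀: no

Margins: r₁=17, r₂=18, c₁=14, c₂=21, n=35
p_obs = C(17,6)·C(18,8)/C(35,14); sum pmf over tables with pmf ≤ p_obs
p-value (two-sided) = 0.73322
At α=0.1: p ≥ α → fail to reject H₀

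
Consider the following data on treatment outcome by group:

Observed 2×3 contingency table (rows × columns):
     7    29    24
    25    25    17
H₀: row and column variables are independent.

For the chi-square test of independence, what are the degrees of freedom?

df = (r−1)(c−1) = (2−1)·(3−1) = 2

degrees of freedom = 2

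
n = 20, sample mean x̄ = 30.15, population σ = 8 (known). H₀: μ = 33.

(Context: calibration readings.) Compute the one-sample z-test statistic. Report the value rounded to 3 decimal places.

SE = σ/√n = 8/√20 = 1.7889
z = (x̄−μ₀)/SE = (30.15−33)/1.7889 = -1.5932

test statistic = -1.593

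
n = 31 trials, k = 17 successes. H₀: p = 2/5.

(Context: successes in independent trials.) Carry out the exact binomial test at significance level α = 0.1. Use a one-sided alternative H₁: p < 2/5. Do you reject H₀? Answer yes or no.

reject H₀: no

Exact binomial: n=31, k=17, p₀=2/5=0.4000
P(X≤17) from Σ C(n,i)·p₀^i·(1−p₀)^(n−i)
p-value (one-sided, H₁ less) = 0.96801
At α=0.1: p ≥ α → fail to reject H₀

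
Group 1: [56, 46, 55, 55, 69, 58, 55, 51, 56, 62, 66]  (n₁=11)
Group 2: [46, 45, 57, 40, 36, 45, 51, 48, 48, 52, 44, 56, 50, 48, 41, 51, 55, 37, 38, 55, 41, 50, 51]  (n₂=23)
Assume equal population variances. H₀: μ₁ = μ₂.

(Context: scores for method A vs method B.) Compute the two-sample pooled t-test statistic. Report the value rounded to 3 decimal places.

test statistic = 4.342

x̄₁=57.182, s₁=6.493, n₁=11
x̄₂=47.174, s₂=6.191, n₂=23
s_p² = [10·6.493² + 22·6.191²]/32 = 39.5294
SE = √(s_p²·(1/11+1/23)) = 2.3048
t = (57.182−47.174)/2.3048 = 4.3421
df = 32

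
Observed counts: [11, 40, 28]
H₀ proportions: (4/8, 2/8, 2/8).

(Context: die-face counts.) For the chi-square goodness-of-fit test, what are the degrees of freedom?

df = k − 1 = 3 − 1 = 2

degrees of freedom = 2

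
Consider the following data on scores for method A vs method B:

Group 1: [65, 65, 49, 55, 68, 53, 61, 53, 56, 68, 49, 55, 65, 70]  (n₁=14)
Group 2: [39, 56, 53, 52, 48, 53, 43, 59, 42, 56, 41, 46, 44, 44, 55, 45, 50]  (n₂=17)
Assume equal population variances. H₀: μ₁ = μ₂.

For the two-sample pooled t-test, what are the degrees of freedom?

degrees of freedom = 29

df = n₁ + n₂ − 2 = 14 + 17 − 2 = 29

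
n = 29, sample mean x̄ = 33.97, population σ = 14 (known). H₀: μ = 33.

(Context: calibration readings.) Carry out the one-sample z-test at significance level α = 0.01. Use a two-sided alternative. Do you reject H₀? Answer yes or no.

reject H₀: no

SE = σ/√n = 14/√29 = 2.5997
z = (x̄−μ₀)/SE = (33.97−33)/2.5997 = 0.3731
p-value (two-sided) = 0.70906
At α=0.01: p ≥ α → fail to reject H₀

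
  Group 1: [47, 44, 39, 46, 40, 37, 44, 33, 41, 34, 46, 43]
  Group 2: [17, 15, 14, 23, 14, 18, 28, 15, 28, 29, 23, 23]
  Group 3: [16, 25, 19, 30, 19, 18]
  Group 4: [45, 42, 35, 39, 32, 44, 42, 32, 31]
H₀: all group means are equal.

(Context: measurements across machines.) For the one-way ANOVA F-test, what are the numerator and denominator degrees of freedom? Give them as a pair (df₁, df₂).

degrees of freedom = [3, 35]

k = 4 groups, N = 39 total
df = (k−1, N−k) = (4−1, 39−4) = (3, 35)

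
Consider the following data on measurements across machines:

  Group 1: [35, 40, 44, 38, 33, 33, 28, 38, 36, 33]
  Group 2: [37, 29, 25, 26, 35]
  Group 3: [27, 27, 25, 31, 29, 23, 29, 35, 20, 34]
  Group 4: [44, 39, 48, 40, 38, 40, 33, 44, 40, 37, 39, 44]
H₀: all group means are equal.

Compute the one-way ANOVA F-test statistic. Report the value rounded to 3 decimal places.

test statistic = 15.833

Group means [35.80, 30.40, 28.00, 40.50], grand mean 34.486
SSB = Σnᵢ(x̄ᵢ−x̄)² = 955.443; SSW = ΣΣ(x−x̄ᵢ)² = 663.800
MSB = 955.443/3 = 318.4811; MSW = 663.800/33 = 20.1152
F = MSB/MSW = 15.8329
df = (3, 33)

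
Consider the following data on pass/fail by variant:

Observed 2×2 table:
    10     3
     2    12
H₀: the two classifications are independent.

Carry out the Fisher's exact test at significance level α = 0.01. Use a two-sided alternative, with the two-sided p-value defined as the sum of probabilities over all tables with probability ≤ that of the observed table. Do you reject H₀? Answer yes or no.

reject H₀: yes

Margins: r₁=13, r₂=14, c₁=12, c₂=15, n=27
p_obs = C(13,10)·C(14,2)/C(27,12); sum pmf over tables with pmf ≤ p_obs
p-value (two-sided) = 0.00184
At α=0.01: p < α → reject H₀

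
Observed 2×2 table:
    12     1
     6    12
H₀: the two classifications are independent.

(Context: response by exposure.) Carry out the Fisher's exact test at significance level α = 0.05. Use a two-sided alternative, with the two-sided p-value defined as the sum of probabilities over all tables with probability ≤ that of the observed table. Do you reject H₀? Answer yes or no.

Margins: r₁=13, r₂=18, c₁=18, c₂=13, n=31
p_obs = C(13,12)·C(18,6)/C(31,18); sum pmf over tables with pmf ≤ p_obs
p-value (two-sided) = 0.00240
At α=0.05: p < α → reject H₀

reject H₀: yes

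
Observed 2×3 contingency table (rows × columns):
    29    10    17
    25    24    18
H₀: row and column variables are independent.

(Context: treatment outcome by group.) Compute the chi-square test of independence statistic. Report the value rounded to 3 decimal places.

Row totals [56, 67], col totals [54, 34, 35], n=123
χ² = (29−24.59)²/24.59 + (10−15.48)²/15.48 + (17−15.93)²/15.93 + (25−29.41)²/29.41 + (24−18.52)²/18.52 + (18−19.07)²/19.07 = 5.1470
df = 2

test statistic = 5.147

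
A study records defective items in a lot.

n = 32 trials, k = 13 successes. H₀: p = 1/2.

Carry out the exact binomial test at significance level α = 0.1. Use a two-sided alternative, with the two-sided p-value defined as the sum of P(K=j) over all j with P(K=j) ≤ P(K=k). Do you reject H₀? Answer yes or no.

reject H₀: no

Exact binomial: n=32, k=13, p₀=1/2=0.5000
P(X=j) = C(n,j)·p₀^j·(1−p₀)^(n−j); p = Σ P(X=j) over j with P(X=j) ≤ P(X=13)
p-value (two-sided) = 0.37709
At α=0.1: p ≥ α → fail to reject H₀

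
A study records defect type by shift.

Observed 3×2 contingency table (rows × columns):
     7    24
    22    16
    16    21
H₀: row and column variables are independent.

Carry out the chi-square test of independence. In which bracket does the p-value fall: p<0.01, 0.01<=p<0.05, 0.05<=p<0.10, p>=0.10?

p-value bracket: 0.01<=p<0.05

Row totals [31, 38, 37], col totals [45, 61], n=106
χ² = (7−13.16)²/13.16 + (24−17.84)²/17.84 + (22−16.13)²/16.13 + (16−21.87)²/21.87 + (16−15.71)²/15.71 + (21−21.29)²/21.29 = 8.7294
df = 2
p-value (upper-tail) = 0.01272
→ bracket: 0.01<=p<0.05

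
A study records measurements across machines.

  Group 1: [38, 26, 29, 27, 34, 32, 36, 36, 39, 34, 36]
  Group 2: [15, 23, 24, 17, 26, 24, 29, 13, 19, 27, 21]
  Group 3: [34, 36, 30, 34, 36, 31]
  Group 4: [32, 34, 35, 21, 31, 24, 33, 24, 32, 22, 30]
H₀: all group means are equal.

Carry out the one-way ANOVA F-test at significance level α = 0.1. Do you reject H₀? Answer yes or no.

Group means [33.36, 21.64, 33.50, 28.91], grand mean 28.821
SSB = Σnᵢ(x̄ᵢ−x̄)² = 926.244; SSW = ΣΣ(x−x̄ᵢ)² = 747.500
MSB = 926.244/3 = 308.7479; MSW = 747.500/35 = 21.3571
F = MSB/MSW = 14.4564
df = (3, 35)
p-value (upper-tail) = 0.00000
At α=0.1: p < α → reject H₀

reject H₀: yes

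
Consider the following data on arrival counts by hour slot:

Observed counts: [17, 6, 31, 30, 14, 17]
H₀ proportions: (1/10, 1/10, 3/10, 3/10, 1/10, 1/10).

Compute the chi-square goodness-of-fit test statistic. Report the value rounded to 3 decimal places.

n = 115; E_i = n·p_i = [11.50, 11.50, 34.50, 34.50, 11.50, 11.50]
χ² = (17−11.50)²/11.50 + (6−11.50)²/11.50 + (31−34.50)²/34.50 + (30−34.50)²/34.50 + (14−11.50)²/11.50 + (17−11.50)²/11.50 = 9.3768
df = 5

test statistic = 9.377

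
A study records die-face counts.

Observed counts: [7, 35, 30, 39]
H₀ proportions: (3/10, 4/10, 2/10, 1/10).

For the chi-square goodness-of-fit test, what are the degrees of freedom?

df = k − 1 = 4 − 1 = 3

degrees of freedom = 3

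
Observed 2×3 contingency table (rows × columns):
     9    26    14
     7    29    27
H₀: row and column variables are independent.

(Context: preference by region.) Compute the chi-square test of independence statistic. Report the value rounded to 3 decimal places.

Row totals [49, 63], col totals [16, 55, 41], n=112
χ² = (9−7.00)²/7.00 + (26−24.06)²/24.06 + (14−17.94)²/17.94 + (7−9.00)²/9.00 + (29−30.94)²/30.94 + (27−23.06)²/23.06 = 2.8298
df = 2

test statistic = 2.830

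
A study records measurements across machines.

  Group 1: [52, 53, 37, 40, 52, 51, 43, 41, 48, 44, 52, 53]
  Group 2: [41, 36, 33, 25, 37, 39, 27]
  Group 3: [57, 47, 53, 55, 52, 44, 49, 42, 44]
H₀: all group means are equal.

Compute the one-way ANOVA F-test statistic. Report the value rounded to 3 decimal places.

Group means [47.17, 34.00, 49.22], grand mean 44.536
SSB = Σnᵢ(x̄ᵢ−x̄)² = 1057.742; SSW = ΣΣ(x−x̄ᵢ)² = 819.222
MSB = 1057.742/2 = 528.8710; MSW = 819.222/25 = 32.7689
F = MSB/MSW = 16.1394
df = (2, 25)

test statistic = 16.139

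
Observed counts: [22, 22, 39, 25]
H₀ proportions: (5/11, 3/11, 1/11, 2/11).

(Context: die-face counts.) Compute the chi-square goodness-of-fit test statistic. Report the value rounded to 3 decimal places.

n = 108; E_i = n·p_i = [49.09, 29.45, 9.82, 19.64]
χ² = (22−49.09)²/49.09 + (22−29.45)²/29.45 + (39−9.82)²/9.82 + (25−19.64)²/19.64 = 105.0367
df = 3

test statistic = 105.037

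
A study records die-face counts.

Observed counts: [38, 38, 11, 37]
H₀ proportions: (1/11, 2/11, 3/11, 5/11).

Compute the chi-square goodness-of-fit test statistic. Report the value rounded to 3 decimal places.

n = 124; E_i = n·p_i = [11.27, 22.55, 33.82, 56.36]
χ² = (38−11.27)²/11.27 + (38−22.55)²/22.55 + (11−33.82)²/33.82 + (37−56.36)²/56.36 = 96.0118
df = 3

test statistic = 96.012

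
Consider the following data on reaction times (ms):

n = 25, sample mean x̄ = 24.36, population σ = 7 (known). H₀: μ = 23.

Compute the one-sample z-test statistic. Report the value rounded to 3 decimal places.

SE = σ/√n = 7/√25 = 1.4000
z = (x̄−μ₀)/SE = (24.36−23)/1.4000 = 0.9714

test statistic = 0.971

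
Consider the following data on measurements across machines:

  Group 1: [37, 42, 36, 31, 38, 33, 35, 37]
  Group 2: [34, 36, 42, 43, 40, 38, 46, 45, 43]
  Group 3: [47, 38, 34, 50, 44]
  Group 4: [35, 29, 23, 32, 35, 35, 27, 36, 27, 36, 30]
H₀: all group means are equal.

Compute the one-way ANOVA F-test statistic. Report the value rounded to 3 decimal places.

test statistic = 10.652

Group means [36.12, 40.78, 42.60, 31.36], grand mean 36.788
SSB = Σnᵢ(x̄ᵢ−x̄)² = 639.339; SSW = ΣΣ(x−x̄ᵢ)² = 580.176
MSB = 639.339/3 = 213.1130; MSW = 580.176/29 = 20.0061
F = MSB/MSW = 10.6524
df = (3, 29)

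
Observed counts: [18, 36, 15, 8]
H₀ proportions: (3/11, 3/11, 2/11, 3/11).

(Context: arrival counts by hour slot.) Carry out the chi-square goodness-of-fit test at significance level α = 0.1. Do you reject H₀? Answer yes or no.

n = 77; E_i = n·p_i = [21.00, 21.00, 14.00, 21.00]
χ² = (18−21.00)²/21.00 + (36−21.00)²/21.00 + (15−14.00)²/14.00 + (8−21.00)²/21.00 = 19.2619
df = 3
p-value (upper-tail) = 0.00024
At α=0.1: p < α → reject H₀

reject H₀: yes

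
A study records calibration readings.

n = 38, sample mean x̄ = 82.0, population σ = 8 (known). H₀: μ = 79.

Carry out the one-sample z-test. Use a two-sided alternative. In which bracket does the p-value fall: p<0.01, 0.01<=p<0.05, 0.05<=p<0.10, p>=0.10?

p-value bracket: 0.01<=p<0.05

SE = σ/√n = 8/√38 = 1.2978
z = (x̄−μ₀)/SE = (82.0−79)/1.2978 = 2.3117
p-value (two-sided) = 0.02080
→ bracket: 0.01<=p<0.05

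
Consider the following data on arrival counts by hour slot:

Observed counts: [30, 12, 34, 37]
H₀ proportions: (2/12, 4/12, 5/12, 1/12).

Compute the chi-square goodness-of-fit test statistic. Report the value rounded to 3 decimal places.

n = 113; E_i = n·p_i = [18.83, 37.67, 47.08, 9.42]
χ² = (30−18.83)²/18.83 + (12−37.67)²/37.67 + (34−47.08)²/47.08 + (37−9.42)²/9.42 = 108.5434
df = 3

test statistic = 108.543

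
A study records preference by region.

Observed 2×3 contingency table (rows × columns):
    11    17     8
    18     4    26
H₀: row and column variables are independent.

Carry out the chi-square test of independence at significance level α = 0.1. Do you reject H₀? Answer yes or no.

reject H₀: yes

Row totals [36, 48], col totals [29, 21, 34], n=84
χ² = (11−12.43)²/12.43 + (17−9.00)²/9.00 + (8−14.57)²/14.57 + (18−16.57)²/16.57 + (4−12.00)²/12.00 + (26−19.43)²/19.43 = 17.9181
df = 2
p-value (upper-tail) = 0.00013
At α=0.1: p < α → reject H₀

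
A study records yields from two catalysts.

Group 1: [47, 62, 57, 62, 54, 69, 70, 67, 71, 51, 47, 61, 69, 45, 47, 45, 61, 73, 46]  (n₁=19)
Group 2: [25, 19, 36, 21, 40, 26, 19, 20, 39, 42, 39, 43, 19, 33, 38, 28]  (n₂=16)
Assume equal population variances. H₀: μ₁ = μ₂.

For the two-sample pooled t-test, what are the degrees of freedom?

df = n₁ + n₂ − 2 = 19 + 16 − 2 = 33

degrees of freedom = 33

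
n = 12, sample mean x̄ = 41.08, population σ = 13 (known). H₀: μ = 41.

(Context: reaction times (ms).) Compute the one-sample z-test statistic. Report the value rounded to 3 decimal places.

SE = σ/√n = 13/√12 = 3.7528
z = (x̄−μ₀)/SE = (41.08−41)/3.7528 = 0.0213

test statistic = 0.021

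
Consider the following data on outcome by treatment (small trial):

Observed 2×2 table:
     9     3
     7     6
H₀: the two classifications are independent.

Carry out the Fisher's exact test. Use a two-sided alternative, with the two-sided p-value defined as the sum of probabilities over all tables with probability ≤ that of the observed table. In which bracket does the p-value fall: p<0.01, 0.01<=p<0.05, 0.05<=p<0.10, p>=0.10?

p-value bracket: p>=0.10

Margins: r₁=12, r₂=13, c₁=16, c₂=9, n=25
p_obs = C(12,9)·C(13,7)/C(25,16); sum pmf over tables with pmf ≤ p_obs
p-value (two-sided) = 0.41098
→ bracket: p>=0.10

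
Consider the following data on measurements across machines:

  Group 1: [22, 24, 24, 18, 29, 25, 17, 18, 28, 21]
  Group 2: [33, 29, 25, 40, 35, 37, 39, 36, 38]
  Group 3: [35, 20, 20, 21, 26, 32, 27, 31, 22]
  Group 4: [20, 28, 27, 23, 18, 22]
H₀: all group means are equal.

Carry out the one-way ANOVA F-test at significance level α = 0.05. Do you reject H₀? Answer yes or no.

Group means [22.60, 34.67, 26.00, 23.00], grand mean 26.765
SSB = Σnᵢ(x̄ᵢ−x̄)² = 825.718; SSW = ΣΣ(x−x̄ᵢ)² = 682.400
MSB = 825.718/3 = 275.2392; MSW = 682.400/30 = 22.7467
F = MSB/MSW = 12.1002
df = (3, 30)
p-value (upper-tail) = 0.00002
At α=0.05: p < α → reject H₀

reject H₀: yes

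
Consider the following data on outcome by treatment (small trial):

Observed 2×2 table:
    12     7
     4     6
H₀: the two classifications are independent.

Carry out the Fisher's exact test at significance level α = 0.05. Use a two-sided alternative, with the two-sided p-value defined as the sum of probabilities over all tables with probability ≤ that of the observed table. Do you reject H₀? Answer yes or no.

reject H₀: no

Margins: r₁=19, r₂=10, c₁=16, c₂=13, n=29
p_obs = C(19,12)·C(10,4)/C(29,16); sum pmf over tables with pmf ≤ p_obs
p-value (two-sided) = 0.27014
At α=0.05: p ≥ α → fail to reject H₀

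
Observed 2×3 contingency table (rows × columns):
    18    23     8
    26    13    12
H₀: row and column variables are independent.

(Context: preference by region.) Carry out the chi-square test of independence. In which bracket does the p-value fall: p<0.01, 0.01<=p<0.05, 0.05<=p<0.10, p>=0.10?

Row totals [49, 51], col totals [44, 36, 20], n=100
χ² = (18−21.56)²/21.56 + (23−17.64)²/17.64 + (8−9.80)²/9.80 + (26−22.44)²/22.44 + (13−18.36)²/18.36 + (12−10.20)²/10.20 = 4.9943
df = 2
p-value (upper-tail) = 0.08232
→ bracket: 0.05<=p<0.10

p-value bracket: 0.05<=p<0.10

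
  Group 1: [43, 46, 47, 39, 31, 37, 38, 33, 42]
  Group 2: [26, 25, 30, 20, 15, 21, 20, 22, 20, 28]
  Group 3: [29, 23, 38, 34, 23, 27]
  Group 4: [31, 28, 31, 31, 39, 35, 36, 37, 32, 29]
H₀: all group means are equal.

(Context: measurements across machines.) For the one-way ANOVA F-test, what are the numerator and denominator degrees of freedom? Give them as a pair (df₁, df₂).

k = 4 groups, N = 35 total
df = (k−1, N−k) = (4−1, 35−4) = (3, 31)

degrees of freedom = [3, 31]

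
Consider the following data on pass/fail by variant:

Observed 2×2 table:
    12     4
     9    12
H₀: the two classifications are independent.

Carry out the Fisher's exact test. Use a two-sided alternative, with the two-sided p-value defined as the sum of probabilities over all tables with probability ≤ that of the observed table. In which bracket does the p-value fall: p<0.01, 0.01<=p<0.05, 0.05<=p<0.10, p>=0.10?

Margins: r₁=16, r₂=21, c₁=21, c₂=16, n=37
p_obs = C(16,12)·C(21,9)/C(37,21); sum pmf over tables with pmf ≤ p_obs
p-value (two-sided) = 0.09311
→ bracket: 0.05<=p<0.10

p-value bracket: 0.05<=p<0.10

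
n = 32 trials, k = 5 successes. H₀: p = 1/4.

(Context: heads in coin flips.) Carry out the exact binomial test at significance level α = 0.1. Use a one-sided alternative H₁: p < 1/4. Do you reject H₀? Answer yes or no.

Exact binomial: n=32, k=5, p₀=1/4=0.2500
P(X≤5) from Σ C(n,i)·p₀^i·(1−p₀)^(n−i)
p-value (one-sided, H₁ less) = 0.15300
At α=0.1: p ≥ α → fail to reject H₀

reject H₀: no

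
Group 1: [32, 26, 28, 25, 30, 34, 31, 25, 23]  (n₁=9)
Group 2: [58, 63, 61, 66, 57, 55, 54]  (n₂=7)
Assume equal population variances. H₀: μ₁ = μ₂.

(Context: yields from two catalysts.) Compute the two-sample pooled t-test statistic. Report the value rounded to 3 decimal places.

x̄₁=28.222, s₁=3.734, n₁=9
x̄₂=59.143, s₂=4.375, n₂=7
s_p² = [8·3.734² + 6·4.375²]/14 = 16.1723
SE = √(s_p²·(1/9+1/7)) = 2.0266
t = (28.222−59.143)/2.0266 = -15.2571
df = 14

test statistic = -15.257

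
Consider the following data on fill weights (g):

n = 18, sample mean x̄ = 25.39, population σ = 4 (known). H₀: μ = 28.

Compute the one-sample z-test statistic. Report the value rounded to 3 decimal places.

test statistic = -2.768

SE = σ/√n = 4/√18 = 0.9428
z = (x̄−μ₀)/SE = (25.39−28)/0.9428 = -2.7683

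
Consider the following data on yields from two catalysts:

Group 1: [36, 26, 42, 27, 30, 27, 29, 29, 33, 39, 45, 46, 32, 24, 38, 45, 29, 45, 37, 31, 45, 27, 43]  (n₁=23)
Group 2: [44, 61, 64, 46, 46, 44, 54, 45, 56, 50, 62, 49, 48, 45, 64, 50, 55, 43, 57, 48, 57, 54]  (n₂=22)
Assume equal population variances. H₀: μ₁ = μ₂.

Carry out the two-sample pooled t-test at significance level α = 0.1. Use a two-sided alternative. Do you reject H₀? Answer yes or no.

x̄₁=35.000, s₁=7.447, n₁=23
x̄₂=51.909, s₂=6.831, n₂=22
s_p² = [22·7.447² + 21·6.831²]/43 = 51.1586
SE = √(s_p²·(1/23+1/22)) = 2.1330
t = (35.000−51.909)/2.1330 = -7.9274
df = 43
p-value (two-sided) = 0.00000
At α=0.1: p < α → reject H₀

reject H₀: yes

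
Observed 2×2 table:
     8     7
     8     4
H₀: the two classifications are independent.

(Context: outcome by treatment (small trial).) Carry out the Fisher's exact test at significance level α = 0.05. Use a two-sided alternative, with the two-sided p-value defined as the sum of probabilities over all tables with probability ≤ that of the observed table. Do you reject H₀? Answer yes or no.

Margins: r₁=15, r₂=12, c₁=16, c₂=11, n=27
p_obs = C(15,8)·C(12,8)/C(27,16); sum pmf over tables with pmf ≤ p_obs
p-value (two-sided) = 0.69597
At α=0.05: p ≥ α → fail to reject H₀

reject H₀: no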